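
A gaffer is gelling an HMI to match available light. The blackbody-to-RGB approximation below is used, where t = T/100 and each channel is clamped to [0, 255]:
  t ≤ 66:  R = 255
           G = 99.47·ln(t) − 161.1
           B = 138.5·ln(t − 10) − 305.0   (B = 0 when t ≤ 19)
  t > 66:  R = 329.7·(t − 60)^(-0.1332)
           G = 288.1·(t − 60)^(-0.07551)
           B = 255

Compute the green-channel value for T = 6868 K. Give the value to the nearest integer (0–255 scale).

245

t = 6868/100 = 68.68; the t > 66 branch applies.
G = 288.1·(68.68 − 60)^(-0.07551) = 288.1·8.68^(-0.07551) = 288.1·0.84944 = 244.723.
Rounded: 245.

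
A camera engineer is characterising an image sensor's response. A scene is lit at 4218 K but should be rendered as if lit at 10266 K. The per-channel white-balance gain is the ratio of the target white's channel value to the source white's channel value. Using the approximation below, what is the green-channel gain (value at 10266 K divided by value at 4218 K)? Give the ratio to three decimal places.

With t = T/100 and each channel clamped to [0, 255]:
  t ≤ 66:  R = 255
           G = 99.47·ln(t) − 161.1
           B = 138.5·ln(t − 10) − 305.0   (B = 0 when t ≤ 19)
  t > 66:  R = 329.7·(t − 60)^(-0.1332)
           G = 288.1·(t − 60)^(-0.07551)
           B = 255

At 4218 K (t = 42.18):
  G = 99.47·ln 42.18 − 161.1 = 99.47·3.7419 − 161.1 = 211.111.
At 10266 K (t = 102.66):
  G = 288.1·(102.66 − 60)^(-0.07551) = 288.1·42.66^(-0.07551) = 288.1·0.75321 = 217.000.
Gain = 217.000 / 211.111 = 1.0279 → 1.028.

1.028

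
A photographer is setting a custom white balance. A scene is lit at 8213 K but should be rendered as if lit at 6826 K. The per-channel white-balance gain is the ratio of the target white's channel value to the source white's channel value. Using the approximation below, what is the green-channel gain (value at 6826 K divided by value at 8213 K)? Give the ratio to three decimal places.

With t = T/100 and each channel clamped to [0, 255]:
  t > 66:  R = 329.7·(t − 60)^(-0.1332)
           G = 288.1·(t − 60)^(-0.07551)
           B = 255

1.077

At 8213 K (t = 82.13):
  G = 288.1·(82.13 − 60)^(-0.07551) = 288.1·22.13^(-0.07551) = 288.1·0.79148 = 228.026.
At 6826 K (t = 68.26):
  G = 288.1·(68.26 − 60)^(-0.07551) = 288.1·8.26^(-0.07551) = 288.1·0.85263 = 245.642.
Gain = 245.642 / 228.026 = 1.0773 → 1.077.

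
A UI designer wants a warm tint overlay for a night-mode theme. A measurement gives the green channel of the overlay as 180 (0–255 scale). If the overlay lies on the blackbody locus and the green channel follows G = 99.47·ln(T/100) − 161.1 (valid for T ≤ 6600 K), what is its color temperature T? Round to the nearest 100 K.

3100 K

ln t = (180 + 161.1) / 99.47 = 3.4292.
t = e^3.4292 = 30.851.
T = 100·t = 3085 K → 3100 K to the nearest 100 K.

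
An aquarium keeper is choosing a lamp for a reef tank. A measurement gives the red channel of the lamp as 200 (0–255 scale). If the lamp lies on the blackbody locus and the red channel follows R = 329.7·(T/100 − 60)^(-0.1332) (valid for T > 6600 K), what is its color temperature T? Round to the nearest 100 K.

10300 K

(t − 60)^(-0.1332) = 200/329.7 = 0.60661.
t − 60 = 0.60661^(1/-0.1332) = 0.60661^(-7.508) = 42.638, so t = 102.638.
T = 100·t = 10264 K → 10300 K to the nearest 100 K.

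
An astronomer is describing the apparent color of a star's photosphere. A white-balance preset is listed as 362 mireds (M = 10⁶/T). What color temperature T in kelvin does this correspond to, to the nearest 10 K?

2760 K

T = 10⁶ / 362 = 2762.43 K → 2760 K.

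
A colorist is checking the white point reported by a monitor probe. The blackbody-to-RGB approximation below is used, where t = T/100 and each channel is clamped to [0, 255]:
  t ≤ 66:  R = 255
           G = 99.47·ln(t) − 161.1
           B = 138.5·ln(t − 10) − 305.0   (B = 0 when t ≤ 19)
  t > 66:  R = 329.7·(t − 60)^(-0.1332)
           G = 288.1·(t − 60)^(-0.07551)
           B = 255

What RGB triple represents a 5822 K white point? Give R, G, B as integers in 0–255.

t = 5822/100 = 58.22; the t ≤ 66 branch applies.
R = 255 by definition for t ≤ 66.
G = 99.47·ln 58.22 − 161.1 = 99.47·4.0642 − 161.1 = 243.169.
B = 138.5·ln(58.22 − 10) − 305.0 = 138.5·ln 48.22 − 305.0 = 138.5·3.8758 − 305.0 = 231.795.
Rounded: (255, 243, 232).

R=255, G=243, B=232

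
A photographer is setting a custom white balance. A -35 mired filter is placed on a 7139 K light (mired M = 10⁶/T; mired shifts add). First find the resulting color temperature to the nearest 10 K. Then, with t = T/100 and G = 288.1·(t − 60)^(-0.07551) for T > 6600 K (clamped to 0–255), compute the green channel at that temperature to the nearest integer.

220

M_in = 10⁶/7139 = 140.08; M_out = 140.08 + (-35) = 105.08.
T_out = 10⁶/105.08 = 9517.0 K → 9520 K; t = 95.2.
G = 288.1·(95.2 − 60)^(-0.07551) = 288.1·35.2^(-0.07551) = 288.1·0.76422 = 220.173.
Rounded: 220.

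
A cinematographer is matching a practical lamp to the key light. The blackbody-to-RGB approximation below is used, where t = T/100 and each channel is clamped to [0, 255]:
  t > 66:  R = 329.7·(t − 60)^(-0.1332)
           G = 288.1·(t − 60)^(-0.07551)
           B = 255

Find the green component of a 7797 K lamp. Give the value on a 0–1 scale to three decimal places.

0.908

t = 7797/100 = 77.97; the t > 66 branch applies.
G = 288.1·(77.97 − 60)^(-0.07551) = 288.1·17.97^(-0.07551) = 288.1·0.80402 = 231.639.
On a 0–1 scale: 231.639/255 = 0.9084 → 0.908.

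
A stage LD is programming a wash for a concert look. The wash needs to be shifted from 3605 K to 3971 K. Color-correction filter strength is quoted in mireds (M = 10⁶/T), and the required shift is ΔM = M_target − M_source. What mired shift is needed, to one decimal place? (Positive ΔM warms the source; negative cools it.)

-25.6 mireds

M_source = 10⁶/3605 = 277.393; M_target = 10⁶/3971 = 251.826.
ΔM = 251.826 − 277.393 = -25.567 → -25.6 mireds, a cooling shift.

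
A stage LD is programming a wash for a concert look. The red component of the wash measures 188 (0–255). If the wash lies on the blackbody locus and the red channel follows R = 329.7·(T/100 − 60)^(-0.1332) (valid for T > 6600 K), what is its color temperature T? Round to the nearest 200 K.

(t − 60)^(-0.1332) = 188/329.7 = 0.57022.
t − 60 = 0.57022^(1/-0.1332) = 0.57022^(-7.508) = 67.848, so t = 127.848.
T = 100·t = 12785 K → 12800 K to the nearest 200 K.

12800 K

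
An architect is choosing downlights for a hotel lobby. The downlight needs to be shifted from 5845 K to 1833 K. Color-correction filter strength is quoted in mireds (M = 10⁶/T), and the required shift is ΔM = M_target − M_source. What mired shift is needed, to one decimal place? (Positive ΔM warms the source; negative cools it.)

+374.5 mireds

M_source = 10⁶/5845 = 171.086; M_target = 10⁶/1833 = 545.554.
ΔM = 545.554 − 171.086 = 374.467 → +374.5 mireds, a warming shift.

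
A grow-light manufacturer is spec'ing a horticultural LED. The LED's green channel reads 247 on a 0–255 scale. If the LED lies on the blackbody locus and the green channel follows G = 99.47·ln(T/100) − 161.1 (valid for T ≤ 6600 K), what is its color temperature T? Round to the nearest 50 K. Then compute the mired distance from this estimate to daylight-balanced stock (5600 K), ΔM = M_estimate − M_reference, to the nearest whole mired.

ln t = (247 + 161.1) / 99.47 = 4.1027.
t = e^4.1027 = 60.506.
T = 100·t = 6051 K → 6050 K to the nearest 50 K.
M_estimate = 10⁶/6050 = 165.29; M_reference = 10⁶/5600 = 178.57.
ΔM = 165.29 − 178.57 = -13.28 → -13 mireds.

-13 mireds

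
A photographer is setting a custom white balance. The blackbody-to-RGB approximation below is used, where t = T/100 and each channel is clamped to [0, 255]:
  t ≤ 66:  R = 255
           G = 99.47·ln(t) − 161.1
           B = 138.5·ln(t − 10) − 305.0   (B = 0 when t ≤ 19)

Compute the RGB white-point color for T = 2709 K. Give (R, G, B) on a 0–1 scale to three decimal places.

t = 2709/100 = 27.09; the t ≤ 66 branch applies.
R = 255 by definition for t ≤ 66.
G = 99.47·ln 27.09 − 161.1 = 99.47·3.2992 − 161.1 = 167.068.
B = 138.5·ln(27.09 − 10) − 305.0 = 138.5·ln 17.09 − 305.0 = 138.5·2.8385 − 305.0 = 88.131.
Dividing each by 255: (1.0000, 0.6552, 0.3456) → (1.000, 0.655, 0.346).

(1.000, 0.655, 0.346)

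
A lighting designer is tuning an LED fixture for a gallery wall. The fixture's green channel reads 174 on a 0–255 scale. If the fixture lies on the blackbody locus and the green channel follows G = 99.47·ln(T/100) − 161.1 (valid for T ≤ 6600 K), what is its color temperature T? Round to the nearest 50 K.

2900 K

ln t = (174 + 161.1) / 99.47 = 3.3689.
t = e^3.3689 = 29.045.
T = 100·t = 2905 K → 2900 K to the nearest 50 K.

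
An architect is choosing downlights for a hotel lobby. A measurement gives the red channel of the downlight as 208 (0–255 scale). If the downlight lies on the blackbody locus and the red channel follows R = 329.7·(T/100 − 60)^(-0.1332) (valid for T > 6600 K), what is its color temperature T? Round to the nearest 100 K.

(t − 60)^(-0.1332) = 208/329.7 = 0.63088.
t − 60 = 0.63088^(1/-0.1332) = 0.63088^(-7.508) = 31.763, so t = 91.763.
T = 100·t = 9176 K → 9200 K to the nearest 100 K.

9200 K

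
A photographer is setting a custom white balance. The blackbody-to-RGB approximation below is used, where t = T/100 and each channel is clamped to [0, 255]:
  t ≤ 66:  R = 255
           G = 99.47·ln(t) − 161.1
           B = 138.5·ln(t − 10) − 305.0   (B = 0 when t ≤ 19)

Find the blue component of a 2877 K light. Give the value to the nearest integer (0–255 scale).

t = 2877/100 = 28.77; the t ≤ 66 branch applies.
B = 138.5·ln(28.77 − 10) − 305.0 = 138.5·ln 18.77 − 305.0 = 138.5·2.9323 − 305.0 = 101.118.
Rounded: 101.

101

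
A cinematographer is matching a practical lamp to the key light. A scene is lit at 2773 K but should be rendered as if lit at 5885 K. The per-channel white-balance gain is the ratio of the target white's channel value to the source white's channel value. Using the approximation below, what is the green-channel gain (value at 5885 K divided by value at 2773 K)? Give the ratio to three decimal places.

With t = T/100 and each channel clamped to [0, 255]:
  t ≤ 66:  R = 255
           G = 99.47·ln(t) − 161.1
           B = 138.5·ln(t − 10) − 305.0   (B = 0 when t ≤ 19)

1.442

At 2773 K (t = 27.73):
  G = 99.47·ln 27.73 − 161.1 = 99.47·3.3225 − 161.1 = 169.391.
At 5885 K (t = 58.85):
  G = 99.47·ln 58.85 − 161.1 = 99.47·4.0750 − 161.1 = 244.239.
Gain = 244.239 / 169.391 = 1.4419 → 1.442.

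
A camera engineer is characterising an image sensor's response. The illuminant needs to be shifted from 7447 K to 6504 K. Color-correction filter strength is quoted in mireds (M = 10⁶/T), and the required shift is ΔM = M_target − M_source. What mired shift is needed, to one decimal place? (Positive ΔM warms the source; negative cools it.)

+19.5 mireds

M_source = 10⁶/7447 = 134.282; M_target = 10⁶/6504 = 153.752.
ΔM = 153.752 − 134.282 = 19.469 → +19.5 mireds, a warming shift.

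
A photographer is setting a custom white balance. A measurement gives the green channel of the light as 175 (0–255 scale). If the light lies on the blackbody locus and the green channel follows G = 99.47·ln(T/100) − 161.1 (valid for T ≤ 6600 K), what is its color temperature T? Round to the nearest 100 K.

2900 K

ln t = (175 + 161.1) / 99.47 = 3.3789.
t = e^3.3789 = 29.339.
T = 100·t = 2934 K → 2900 K to the nearest 100 K.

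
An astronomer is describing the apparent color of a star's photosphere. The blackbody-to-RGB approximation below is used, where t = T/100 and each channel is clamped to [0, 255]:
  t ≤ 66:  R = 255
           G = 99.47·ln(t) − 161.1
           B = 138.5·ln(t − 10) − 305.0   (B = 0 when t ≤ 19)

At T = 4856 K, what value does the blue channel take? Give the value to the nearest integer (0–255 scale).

201

t = 4856/100 = 48.56; the t ≤ 66 branch applies.
B = 138.5·ln(48.56 − 10) − 305.0 = 138.5·ln 38.56 − 305.0 = 138.5·3.6522 − 305.0 = 200.832.
Rounded: 201.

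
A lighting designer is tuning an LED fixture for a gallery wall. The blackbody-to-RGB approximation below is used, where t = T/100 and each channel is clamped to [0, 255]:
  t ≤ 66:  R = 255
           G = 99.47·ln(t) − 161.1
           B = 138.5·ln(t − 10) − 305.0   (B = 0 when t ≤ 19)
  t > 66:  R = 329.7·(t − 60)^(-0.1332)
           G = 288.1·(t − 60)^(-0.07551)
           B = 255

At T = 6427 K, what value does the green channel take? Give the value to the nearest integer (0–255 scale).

t = 6427/100 = 64.27; the t ≤ 66 branch applies.
G = 99.47·ln 64.27 − 161.1 = 99.47·4.1631 − 161.1 = 253.003.
Rounded: 253.

253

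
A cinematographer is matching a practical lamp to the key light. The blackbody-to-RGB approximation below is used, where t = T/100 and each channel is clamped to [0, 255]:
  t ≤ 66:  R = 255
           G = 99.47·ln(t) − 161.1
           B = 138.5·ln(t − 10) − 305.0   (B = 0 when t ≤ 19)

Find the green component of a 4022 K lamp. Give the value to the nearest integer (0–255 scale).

t = 4022/100 = 40.22; the t ≤ 66 branch applies.
G = 99.47·ln 40.22 − 161.1 = 99.47·3.6944 − 161.1 = 206.378.
Rounded: 206.

206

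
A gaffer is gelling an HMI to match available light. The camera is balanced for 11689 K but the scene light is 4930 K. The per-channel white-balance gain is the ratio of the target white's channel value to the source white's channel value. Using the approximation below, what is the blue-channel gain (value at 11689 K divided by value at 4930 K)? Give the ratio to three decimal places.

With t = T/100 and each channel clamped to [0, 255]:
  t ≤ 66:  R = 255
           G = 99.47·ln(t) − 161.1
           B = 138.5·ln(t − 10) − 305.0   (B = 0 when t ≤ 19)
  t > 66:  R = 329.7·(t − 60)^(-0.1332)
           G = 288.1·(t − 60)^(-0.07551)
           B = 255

1.253

At 4930 K (t = 49.3):
  B = 138.5·ln(49.3 − 10) − 305.0 = 138.5·ln 39.3 − 305.0 = 138.5·3.6712 − 305.0 = 203.465.
At 11689 K (t = 116.89):
  B = 255 by definition for t > 66.
Gain = 255.000 / 203.465 = 1.2533 → 1.253.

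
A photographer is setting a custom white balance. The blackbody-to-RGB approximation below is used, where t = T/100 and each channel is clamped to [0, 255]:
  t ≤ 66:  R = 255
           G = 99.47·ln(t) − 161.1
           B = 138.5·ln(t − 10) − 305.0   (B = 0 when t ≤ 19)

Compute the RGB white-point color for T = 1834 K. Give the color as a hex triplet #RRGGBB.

#FF8000

t = 1834/100 = 18.34; the t ≤ 66 branch applies.
R = 255 by definition for t ≤ 66.
G = 99.47·ln 18.34 − 161.1 = 99.47·2.9091 − 161.1 = 128.267.
t = 18.34 ≤ 19, so B = 0.
Rounded: (255, 128, 0).
In hex: #FF8000.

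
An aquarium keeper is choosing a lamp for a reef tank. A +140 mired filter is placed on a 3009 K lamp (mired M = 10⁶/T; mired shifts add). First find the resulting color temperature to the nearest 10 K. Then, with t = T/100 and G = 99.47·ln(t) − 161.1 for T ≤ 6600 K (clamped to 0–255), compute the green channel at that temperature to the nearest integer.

M_in = 10⁶/3009 = 332.34; M_out = 332.34 + (+140) = 472.34.
T_out = 10⁶/472.34 = 2117.1 K → 2120 K; t = 21.2.
G = 99.47·ln 21.2 − 161.1 = 99.47·3.0540 − 161.1 = 142.681.
Rounded: 143.

143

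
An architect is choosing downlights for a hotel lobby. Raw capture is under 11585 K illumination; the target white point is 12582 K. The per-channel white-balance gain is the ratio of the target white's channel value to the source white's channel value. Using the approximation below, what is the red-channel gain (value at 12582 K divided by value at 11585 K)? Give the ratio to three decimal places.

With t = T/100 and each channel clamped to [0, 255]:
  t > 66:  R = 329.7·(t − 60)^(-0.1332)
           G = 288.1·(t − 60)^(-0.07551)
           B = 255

0.978

At 11585 K (t = 115.85):
  R = 329.7·(115.85 − 60)^(-0.1332) = 329.7·55.85^(-0.1332) = 329.7·0.58519 = 192.937.
At 12582 K (t = 125.82):
  R = 329.7·(125.82 − 60)^(-0.1332) = 329.7·65.82^(-0.1332) = 329.7·0.57253 = 188.762.
Gain = 188.762 / 192.937 = 0.9784 → 0.978.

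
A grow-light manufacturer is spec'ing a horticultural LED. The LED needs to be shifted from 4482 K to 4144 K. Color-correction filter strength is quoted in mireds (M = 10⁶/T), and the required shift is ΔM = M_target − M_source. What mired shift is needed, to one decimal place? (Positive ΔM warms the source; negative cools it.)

M_source = 10⁶/4482 = 223.115; M_target = 10⁶/4144 = 241.313.
ΔM = 241.313 − 223.115 = 18.198 → +18.2 mireds, a warming shift.

+18.2 mireds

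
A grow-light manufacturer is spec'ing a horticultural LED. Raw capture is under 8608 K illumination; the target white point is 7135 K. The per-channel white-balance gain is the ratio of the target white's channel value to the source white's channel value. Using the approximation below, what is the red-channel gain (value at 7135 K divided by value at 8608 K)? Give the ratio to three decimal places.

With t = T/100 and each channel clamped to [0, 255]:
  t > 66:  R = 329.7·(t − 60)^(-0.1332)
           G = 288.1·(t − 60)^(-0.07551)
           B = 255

At 8608 K (t = 86.08):
  R = 329.7·(86.08 − 60)^(-0.1332) = 329.7·26.08^(-0.1332) = 329.7·0.64766 = 213.534.
At 7135 K (t = 71.35):
  R = 329.7·(71.35 − 60)^(-0.1332) = 329.7·11.35^(-0.1332) = 329.7·0.72356 = 238.558.
Gain = 238.558 / 213.534 = 1.1172 → 1.117.

1.117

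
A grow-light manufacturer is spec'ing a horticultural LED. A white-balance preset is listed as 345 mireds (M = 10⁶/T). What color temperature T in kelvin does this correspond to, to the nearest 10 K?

T = 10⁶ / 345 = 2898.55 K → 2900 K.

2900 K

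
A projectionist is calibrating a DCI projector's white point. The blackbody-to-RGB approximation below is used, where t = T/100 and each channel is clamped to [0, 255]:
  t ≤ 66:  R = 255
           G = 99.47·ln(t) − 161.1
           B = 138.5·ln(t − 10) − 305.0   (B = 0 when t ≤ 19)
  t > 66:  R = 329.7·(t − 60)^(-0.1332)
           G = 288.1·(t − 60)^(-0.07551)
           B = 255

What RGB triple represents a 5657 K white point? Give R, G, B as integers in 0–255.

R=255, G=240, B=227

t = 5657/100 = 56.57; the t ≤ 66 branch applies.
R = 255 by definition for t ≤ 66.
G = 99.47·ln 56.57 − 161.1 = 99.47·4.0355 − 161.1 = 240.309.
B = 138.5·ln(56.57 − 10) − 305.0 = 138.5·ln 46.57 − 305.0 = 138.5·3.8410 − 305.0 = 226.972.
Rounded: (255, 240, 227).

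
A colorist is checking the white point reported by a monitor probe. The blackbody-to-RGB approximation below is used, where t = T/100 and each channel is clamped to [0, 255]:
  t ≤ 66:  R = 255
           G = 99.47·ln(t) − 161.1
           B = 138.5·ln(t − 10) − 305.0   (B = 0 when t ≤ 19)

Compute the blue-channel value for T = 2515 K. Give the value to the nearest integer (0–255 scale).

71

t = 2515/100 = 25.15; the t ≤ 66 branch applies.
B = 138.5·ln(25.15 − 10) − 305.0 = 138.5·ln 15.15 − 305.0 = 138.5·2.7180 − 305.0 = 71.443.
Rounded: 71.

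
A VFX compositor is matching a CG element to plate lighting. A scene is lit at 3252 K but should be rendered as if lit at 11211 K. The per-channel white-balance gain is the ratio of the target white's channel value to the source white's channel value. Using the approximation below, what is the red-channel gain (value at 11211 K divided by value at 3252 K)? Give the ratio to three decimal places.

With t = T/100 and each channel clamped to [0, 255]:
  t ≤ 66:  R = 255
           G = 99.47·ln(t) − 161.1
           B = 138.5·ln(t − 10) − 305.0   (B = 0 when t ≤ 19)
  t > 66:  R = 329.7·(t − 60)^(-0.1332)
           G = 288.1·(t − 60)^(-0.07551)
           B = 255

0.764

At 3252 K (t = 32.52):
  R = 255 by definition for t ≤ 66.
At 11211 K (t = 112.11):
  R = 329.7·(112.11 − 60)^(-0.1332) = 329.7·52.11^(-0.1332) = 329.7·0.59062 = 194.727.
Gain = 194.727 / 255.000 = 0.7636 → 0.764.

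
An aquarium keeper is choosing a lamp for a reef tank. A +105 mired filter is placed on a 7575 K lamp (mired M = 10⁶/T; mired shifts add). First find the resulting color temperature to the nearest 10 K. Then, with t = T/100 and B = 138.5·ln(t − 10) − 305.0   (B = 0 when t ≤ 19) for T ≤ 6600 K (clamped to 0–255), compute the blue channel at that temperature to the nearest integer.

176

M_in = 10⁶/7575 = 132.01; M_out = 132.01 + (+105) = 237.01.
T_out = 10⁶/237.01 = 4219.2 K → 4220 K; t = 42.2.
B = 138.5·ln(42.2 − 10) − 305.0 = 138.5·ln 32.2 − 305.0 = 138.5·3.4720 − 305.0 = 175.867.
Rounded: 176.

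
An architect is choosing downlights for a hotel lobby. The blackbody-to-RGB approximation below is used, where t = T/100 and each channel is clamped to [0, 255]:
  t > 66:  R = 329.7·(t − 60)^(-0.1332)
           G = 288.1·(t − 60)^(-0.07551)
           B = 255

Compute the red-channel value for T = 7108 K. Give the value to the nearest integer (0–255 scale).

239

t = 7108/100 = 71.08; the t > 66 branch applies.
R = 329.7·(71.08 − 60)^(-0.1332) = 329.7·11.08^(-0.1332) = 329.7·0.72588 = 239.324.
Rounded: 239.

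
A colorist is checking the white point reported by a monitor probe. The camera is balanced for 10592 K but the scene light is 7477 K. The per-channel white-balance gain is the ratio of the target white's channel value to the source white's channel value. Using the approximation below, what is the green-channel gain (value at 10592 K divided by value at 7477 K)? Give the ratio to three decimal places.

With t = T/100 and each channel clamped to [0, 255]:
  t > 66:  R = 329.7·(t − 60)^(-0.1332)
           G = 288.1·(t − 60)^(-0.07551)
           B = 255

0.918

At 7477 K (t = 74.77):
  G = 288.1·(74.77 − 60)^(-0.07551) = 288.1·14.77^(-0.07551) = 288.1·0.81602 = 235.095.
At 10592 K (t = 105.92):
  G = 288.1·(105.92 − 60)^(-0.07551) = 288.1·45.92^(-0.07551) = 288.1·0.74904 = 215.797.
Gain = 215.797 / 235.095 = 0.9179 → 0.918.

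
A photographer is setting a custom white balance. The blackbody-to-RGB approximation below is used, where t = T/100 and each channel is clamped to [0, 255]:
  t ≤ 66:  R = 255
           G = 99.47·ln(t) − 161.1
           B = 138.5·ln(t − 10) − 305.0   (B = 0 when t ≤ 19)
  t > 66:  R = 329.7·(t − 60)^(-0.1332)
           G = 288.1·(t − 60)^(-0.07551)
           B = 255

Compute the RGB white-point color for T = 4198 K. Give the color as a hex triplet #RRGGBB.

#FFD3AF

t = 4198/100 = 41.98; the t ≤ 66 branch applies.
R = 255 by definition for t ≤ 66.
G = 99.47·ln 41.98 − 161.1 = 99.47·3.7372 − 161.1 = 210.639.
B = 138.5·ln(41.98 − 10) − 305.0 = 138.5·ln 31.98 − 305.0 = 138.5·3.4651 − 305.0 = 174.918.
Rounded: (255, 211, 175).
In hex: #FFD3AF.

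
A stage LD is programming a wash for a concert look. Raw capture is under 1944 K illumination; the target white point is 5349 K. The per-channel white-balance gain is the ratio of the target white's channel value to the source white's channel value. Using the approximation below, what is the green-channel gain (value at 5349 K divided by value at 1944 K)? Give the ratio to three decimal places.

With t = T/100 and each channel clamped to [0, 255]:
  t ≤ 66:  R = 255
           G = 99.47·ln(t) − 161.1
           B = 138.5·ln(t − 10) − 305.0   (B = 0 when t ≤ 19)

1.751

At 1944 K (t = 19.44):
  G = 99.47·ln 19.44 − 161.1 = 99.47·2.9673 − 161.1 = 134.061.
At 5349 K (t = 53.49):
  G = 99.47·ln 53.49 − 161.1 = 99.47·3.9795 − 161.1 = 234.740.
Gain = 234.740 / 134.061 = 1.7510 → 1.751.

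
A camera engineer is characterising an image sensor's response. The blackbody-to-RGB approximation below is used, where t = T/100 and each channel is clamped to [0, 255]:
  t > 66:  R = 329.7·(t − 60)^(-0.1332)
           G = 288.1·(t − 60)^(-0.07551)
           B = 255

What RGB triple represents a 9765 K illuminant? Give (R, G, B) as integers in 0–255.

t = 9765/100 = 97.65; the t > 66 branch applies.
R = 329.7·(97.65 − 60)^(-0.1332) = 329.7·37.65^(-0.1332) = 329.7·0.61675 = 203.342.
G = 288.1·(97.65 − 60)^(-0.07551) = 288.1·37.65^(-0.07551) = 288.1·0.76035 = 219.057.
B = 255 by definition for t > 66.
Rounded: (203, 219, 255).

(203, 219, 255)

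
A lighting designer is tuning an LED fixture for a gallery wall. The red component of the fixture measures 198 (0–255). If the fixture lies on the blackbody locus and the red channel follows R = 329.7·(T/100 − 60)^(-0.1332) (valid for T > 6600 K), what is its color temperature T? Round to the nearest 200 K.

(t − 60)^(-0.1332) = 198/329.7 = 0.60055.
t − 60 = 0.60055^(1/-0.1332) = 0.60055^(-7.508) = 45.980, so t = 105.980.
T = 100·t = 10598 K → 10600 K to the nearest 200 K.

10600 K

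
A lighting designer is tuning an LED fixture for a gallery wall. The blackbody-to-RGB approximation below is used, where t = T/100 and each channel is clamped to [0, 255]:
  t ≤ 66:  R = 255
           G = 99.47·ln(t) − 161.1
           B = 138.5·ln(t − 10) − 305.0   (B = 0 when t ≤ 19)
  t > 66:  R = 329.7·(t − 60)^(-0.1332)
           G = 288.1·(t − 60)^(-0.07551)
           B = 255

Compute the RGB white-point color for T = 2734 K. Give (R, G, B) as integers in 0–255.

(255, 168, 90)

t = 2734/100 = 27.34; the t ≤ 66 branch applies.
R = 255 by definition for t ≤ 66.
G = 99.47·ln 27.34 − 161.1 = 99.47·3.3084 − 161.1 = 167.982.
B = 138.5·ln(27.34 − 10) − 305.0 = 138.5·ln 17.34 − 305.0 = 138.5·2.8530 − 305.0 = 90.143.
Rounded: (255, 168, 90).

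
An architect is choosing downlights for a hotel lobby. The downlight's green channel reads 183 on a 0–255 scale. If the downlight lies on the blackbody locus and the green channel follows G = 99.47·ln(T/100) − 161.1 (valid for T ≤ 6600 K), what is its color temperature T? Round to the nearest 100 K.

ln t = (183 + 161.1) / 99.47 = 3.4593.
t = e^3.4593 = 31.796.
T = 100·t = 3180 K → 3200 K to the nearest 100 K.

3200 K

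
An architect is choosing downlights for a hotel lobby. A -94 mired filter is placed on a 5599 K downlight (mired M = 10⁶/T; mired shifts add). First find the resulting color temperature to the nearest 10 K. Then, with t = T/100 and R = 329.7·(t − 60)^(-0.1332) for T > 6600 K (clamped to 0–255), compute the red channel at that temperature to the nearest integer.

192

M_in = 10⁶/5599 = 178.60; M_out = 178.60 + (-94) = 84.60.
T_out = 10⁶/84.60 = 11819.9 K → 11820 K; t = 118.2.
R = 329.7·(118.2 − 60)^(-0.1332) = 329.7·58.2^(-0.1332) = 329.7·0.58199 = 191.881.
Rounded: 192.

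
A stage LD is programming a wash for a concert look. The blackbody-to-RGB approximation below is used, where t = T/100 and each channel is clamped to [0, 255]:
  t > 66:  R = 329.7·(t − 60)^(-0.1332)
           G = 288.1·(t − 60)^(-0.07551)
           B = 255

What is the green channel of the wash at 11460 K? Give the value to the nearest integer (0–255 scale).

t = 11460/100 = 114.6; the t > 66 branch applies.
G = 288.1·(114.6 − 60)^(-0.07551) = 288.1·54.6^(-0.07551) = 288.1·0.73931 = 212.994.
Rounded: 213.

213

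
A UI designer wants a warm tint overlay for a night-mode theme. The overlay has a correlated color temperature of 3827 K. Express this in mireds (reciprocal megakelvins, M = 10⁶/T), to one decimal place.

261.3 mireds

M = 10⁶ / 3827 = 261.301 → 261.3 mireds.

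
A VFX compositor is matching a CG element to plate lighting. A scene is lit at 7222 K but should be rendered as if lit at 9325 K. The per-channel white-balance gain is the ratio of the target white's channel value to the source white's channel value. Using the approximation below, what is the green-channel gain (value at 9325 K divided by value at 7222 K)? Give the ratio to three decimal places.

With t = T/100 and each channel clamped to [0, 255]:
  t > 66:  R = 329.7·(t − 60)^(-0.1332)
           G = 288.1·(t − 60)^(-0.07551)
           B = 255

0.927

At 7222 K (t = 72.22):
  G = 288.1·(72.22 − 60)^(-0.07551) = 288.1·12.22^(-0.07551) = 288.1·0.82778 = 238.484.
At 9325 K (t = 93.25):
  G = 288.1·(93.25 − 60)^(-0.07551) = 288.1·33.25^(-0.07551) = 288.1·0.76752 = 221.122.
Gain = 221.122 / 238.484 = 0.9272 → 0.927.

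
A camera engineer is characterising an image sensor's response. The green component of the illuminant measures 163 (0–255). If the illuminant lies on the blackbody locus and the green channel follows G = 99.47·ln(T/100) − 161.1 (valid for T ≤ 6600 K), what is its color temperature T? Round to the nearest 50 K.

2600 K

ln t = (163 + 161.1) / 99.47 = 3.2583.
t = e^3.2583 = 26.004.
T = 100·t = 2600 K → 2600 K to the nearest 50 K.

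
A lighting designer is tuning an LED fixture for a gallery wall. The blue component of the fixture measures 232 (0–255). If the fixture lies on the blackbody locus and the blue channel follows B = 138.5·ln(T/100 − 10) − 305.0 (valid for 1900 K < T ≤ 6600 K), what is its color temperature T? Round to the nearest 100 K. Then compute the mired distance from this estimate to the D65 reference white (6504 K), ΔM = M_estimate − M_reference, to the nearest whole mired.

+19 mireds

ln(t − 10) = (232 + 305.0) / 138.5 = 3.8773.
t − 10 = e^3.8773 = 48.292, so t = 58.292.
T = 100·t = 5829 K → 5800 K to the nearest 100 K.
M_estimate = 10⁶/5800 = 172.41; M_reference = 10⁶/6504 = 153.75.
ΔM = 172.41 − 153.75 = 18.66 → +19 mireds.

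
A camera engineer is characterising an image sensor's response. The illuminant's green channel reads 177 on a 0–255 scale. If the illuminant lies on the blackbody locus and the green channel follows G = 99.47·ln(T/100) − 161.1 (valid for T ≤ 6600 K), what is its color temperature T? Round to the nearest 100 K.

3000 K

ln t = (177 + 161.1) / 99.47 = 3.3990.
t = e^3.3990 = 29.935.
T = 100·t = 2993 K → 3000 K to the nearest 100 K.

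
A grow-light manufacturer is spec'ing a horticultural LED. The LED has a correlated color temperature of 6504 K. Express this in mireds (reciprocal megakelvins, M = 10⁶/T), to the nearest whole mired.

M = 10⁶ / 6504 = 153.752 → 154 mireds.

154 mireds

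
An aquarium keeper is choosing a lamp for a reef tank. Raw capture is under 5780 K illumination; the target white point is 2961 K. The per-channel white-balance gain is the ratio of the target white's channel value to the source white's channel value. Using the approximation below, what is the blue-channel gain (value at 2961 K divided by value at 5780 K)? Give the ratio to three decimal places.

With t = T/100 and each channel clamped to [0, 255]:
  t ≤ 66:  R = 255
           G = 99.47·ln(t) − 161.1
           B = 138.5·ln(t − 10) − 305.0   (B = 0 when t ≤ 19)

0.465

At 5780 K (t = 57.8):
  B = 138.5·ln(57.8 − 10) − 305.0 = 138.5·ln 47.8 − 305.0 = 138.5·3.8670 − 305.0 = 230.583.
At 2961 K (t = 29.61):
  B = 138.5·ln(29.61 − 10) − 305.0 = 138.5·ln 19.61 − 305.0 = 138.5·2.9760 − 305.0 = 107.181.
Gain = 107.181 / 230.583 = 0.4648 → 0.465.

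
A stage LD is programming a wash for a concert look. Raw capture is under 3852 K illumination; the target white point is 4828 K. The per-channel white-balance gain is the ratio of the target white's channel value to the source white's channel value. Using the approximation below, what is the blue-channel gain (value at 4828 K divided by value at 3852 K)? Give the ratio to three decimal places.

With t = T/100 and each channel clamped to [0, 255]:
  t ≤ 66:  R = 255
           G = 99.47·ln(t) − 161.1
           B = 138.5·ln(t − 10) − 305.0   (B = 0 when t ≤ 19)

1.256

At 3852 K (t = 38.52):
  B = 138.5·ln(38.52 − 10) − 305.0 = 138.5·ln 28.52 − 305.0 = 138.5·3.3506 − 305.0 = 159.059.
At 4828 K (t = 48.28):
  B = 138.5·ln(48.28 − 10) − 305.0 = 138.5·ln 38.28 − 305.0 = 138.5·3.6449 − 305.0 = 199.822.
Gain = 199.822 / 159.059 = 1.2563 → 1.256.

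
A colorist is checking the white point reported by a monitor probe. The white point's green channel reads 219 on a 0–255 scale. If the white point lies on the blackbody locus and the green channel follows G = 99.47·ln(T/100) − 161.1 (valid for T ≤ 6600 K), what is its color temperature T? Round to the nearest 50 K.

4550 K

ln t = (219 + 161.1) / 99.47 = 3.8213.
t = e^3.8213 = 45.661.
T = 100·t = 4566 K → 4550 K to the nearest 50 K.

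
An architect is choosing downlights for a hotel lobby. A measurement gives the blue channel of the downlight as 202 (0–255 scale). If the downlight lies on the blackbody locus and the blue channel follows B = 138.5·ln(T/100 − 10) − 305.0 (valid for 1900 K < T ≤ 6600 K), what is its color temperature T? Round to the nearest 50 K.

ln(t − 10) = (202 + 305.0) / 138.5 = 3.6606.
t − 10 = e^3.6606 = 38.887, so t = 48.887.
T = 100·t = 4889 K → 4900 K to the nearest 50 K.

4900 K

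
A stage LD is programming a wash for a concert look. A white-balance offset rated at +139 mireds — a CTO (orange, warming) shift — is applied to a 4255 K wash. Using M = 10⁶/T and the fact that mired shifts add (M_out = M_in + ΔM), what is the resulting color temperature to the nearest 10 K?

M_in = 10⁶/4255 = 235.02 mireds.
M_out = 235.02 + (+139) = 374.02 mireds.
T_out = 10⁶/374.02 = 2673.7 K → 2670 K.

2670 K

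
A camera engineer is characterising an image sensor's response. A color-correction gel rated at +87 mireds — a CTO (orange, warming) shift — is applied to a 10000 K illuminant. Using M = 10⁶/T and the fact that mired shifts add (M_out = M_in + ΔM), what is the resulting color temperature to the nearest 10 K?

M_in = 10⁶/10000 = 100.00 mireds.
M_out = 100.00 + (+87) = 187.00 mireds.
T_out = 10⁶/187.00 = 5347.6 K → 5350 K.

5350 K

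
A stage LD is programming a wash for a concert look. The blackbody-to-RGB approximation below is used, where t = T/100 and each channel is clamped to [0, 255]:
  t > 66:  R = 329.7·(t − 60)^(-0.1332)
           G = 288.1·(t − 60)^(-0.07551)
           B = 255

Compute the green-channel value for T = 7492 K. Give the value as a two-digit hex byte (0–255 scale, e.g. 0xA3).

0xEB

t = 7492/100 = 74.92; the t > 66 branch applies.
G = 288.1·(74.92 − 60)^(-0.07551) = 288.1·14.92^(-0.07551) = 288.1·0.81540 = 234.916.
Rounded: 235; in hex, 0xEB.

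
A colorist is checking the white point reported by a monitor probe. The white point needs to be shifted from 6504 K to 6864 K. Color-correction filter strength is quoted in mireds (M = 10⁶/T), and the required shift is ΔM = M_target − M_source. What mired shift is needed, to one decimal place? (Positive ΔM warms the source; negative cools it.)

-8.1 mireds

M_source = 10⁶/6504 = 153.752; M_target = 10⁶/6864 = 145.688.
ΔM = 145.688 − 153.752 = -8.064 → -8.1 mireds, a cooling shift.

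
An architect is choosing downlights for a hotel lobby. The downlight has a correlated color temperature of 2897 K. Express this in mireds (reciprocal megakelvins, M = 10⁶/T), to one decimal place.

345.2 mireds

M = 10⁶ / 2897 = 345.185 → 345.2 mireds.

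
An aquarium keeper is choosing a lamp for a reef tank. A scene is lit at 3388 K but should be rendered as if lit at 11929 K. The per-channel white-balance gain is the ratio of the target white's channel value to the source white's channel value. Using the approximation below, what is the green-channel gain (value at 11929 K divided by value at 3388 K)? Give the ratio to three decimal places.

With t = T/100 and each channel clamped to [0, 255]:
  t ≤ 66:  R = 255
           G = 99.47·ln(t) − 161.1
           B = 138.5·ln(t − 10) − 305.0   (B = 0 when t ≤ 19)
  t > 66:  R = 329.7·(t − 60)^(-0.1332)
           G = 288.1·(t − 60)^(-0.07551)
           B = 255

1.118

At 3388 K (t = 33.88):
  G = 99.47·ln 33.88 − 161.1 = 99.47·3.5228 − 161.1 = 189.315.
At 11929 K (t = 119.29):
  G = 288.1·(119.29 − 60)^(-0.07551) = 288.1·59.29^(-0.07551) = 288.1·0.73472 = 211.673.
Gain = 211.673 / 189.315 = 1.1181 → 1.118.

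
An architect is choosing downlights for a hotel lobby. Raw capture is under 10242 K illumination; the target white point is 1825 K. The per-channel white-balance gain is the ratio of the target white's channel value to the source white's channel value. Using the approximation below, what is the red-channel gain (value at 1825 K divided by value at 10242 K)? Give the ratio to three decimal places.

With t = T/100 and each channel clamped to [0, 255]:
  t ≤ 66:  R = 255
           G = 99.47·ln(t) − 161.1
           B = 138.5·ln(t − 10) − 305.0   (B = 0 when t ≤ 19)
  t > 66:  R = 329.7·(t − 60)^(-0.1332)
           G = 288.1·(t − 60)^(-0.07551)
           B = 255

At 10242 K (t = 102.42):
  R = 329.7·(102.42 − 60)^(-0.1332) = 329.7·42.42^(-0.1332) = 329.7·0.60703 = 200.137.
At 1825 K (t = 18.25):
  R = 255 by definition for t ≤ 66.
Gain = 255.000 / 200.137 = 1.2741 → 1.274.

1.274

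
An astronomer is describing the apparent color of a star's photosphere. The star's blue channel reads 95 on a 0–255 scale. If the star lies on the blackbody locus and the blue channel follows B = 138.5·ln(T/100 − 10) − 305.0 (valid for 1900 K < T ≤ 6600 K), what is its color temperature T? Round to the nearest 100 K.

2800 K

ln(t − 10) = (95 + 305.0) / 138.5 = 2.8881.
t − 10 = e^2.8881 = 17.959, so t = 27.959.
T = 100·t = 2796 K → 2800 K to the nearest 100 K.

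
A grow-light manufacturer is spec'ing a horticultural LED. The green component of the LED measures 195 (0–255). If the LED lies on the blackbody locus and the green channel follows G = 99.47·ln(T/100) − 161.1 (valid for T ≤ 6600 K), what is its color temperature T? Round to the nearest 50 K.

ln t = (195 + 161.1) / 99.47 = 3.5800.
t = e^3.5800 = 35.873.
T = 100·t = 3587 K → 3600 K to the nearest 50 K.

3600 K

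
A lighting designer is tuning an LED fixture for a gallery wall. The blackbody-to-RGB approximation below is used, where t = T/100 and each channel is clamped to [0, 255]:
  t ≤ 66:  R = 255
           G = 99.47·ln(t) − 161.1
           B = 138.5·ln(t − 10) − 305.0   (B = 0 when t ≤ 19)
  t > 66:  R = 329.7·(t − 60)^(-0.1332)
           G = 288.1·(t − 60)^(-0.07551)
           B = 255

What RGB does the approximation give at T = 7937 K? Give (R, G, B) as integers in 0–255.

t = 7937/100 = 79.37; the t > 66 branch applies.
R = 329.7·(79.37 − 60)^(-0.1332) = 329.7·19.37^(-0.1332) = 329.7·0.67384 = 222.164.
G = 288.1·(79.37 − 60)^(-0.07551) = 288.1·19.37^(-0.07551) = 288.1·0.79948 = 230.331.
B = 255 by definition for t > 66.
Rounded: (222, 230, 255).

(222, 230, 255)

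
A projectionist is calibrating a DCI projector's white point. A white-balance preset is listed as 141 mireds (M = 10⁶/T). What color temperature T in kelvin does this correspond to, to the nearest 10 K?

7090 K

T = 10⁶ / 141 = 7092.20 K → 7090 K.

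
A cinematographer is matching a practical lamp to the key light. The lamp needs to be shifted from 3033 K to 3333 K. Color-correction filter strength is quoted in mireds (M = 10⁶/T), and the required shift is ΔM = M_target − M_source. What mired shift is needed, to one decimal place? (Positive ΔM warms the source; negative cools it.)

-29.7 mireds

M_source = 10⁶/3033 = 329.707; M_target = 10⁶/3333 = 300.030.
ΔM = 300.030 − 329.707 = -29.677 → -29.7 mireds, a cooling shift.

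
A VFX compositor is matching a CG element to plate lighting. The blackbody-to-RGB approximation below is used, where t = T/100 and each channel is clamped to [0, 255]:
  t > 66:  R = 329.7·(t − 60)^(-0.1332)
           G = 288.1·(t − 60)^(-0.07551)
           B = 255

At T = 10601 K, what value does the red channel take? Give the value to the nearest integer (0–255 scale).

t = 10601/100 = 106.01; the t > 66 branch applies.
R = 329.7·(106.01 − 60)^(-0.1332) = 329.7·46.01^(-0.1332) = 329.7·0.60049 = 197.983.
Rounded: 198.

198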